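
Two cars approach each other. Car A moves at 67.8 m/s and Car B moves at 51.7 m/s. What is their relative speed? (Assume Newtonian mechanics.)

v_rel = v_A + v_B = 67.8 + 51.7 = 119.5 m/s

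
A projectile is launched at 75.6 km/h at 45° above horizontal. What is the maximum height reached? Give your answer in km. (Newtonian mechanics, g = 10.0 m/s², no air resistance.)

v₀ = 75.6 km/h × 0.2777777777777778 = 21.0 m/s
H = v₀² × sin²(θ) / (2g) = 21.0² × sin(45°)² / (2 × 10.0) = 441.0 × 0.5 / 20.0 = 11.025 m
H = 11.025 m / 1000.0 = 0.01103 km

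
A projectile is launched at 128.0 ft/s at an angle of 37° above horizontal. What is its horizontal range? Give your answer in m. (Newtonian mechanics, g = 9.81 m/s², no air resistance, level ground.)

v₀ = 128.0 ft/s × 0.3048 = 39.0144 m/s
R = v₀² × sin(2θ) / g = 39.0144² × sin(2 × 37°) / 9.81 = 1522.12 × 0.961262 / 9.81 = 149.1 m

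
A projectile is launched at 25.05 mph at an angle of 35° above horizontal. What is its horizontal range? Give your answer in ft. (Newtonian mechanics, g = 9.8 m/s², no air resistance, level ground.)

v₀ = 25.05 mph × 0.44704 = 11.1984 m/s
R = v₀² × sin(2θ) / g = 11.1984² × sin(2 × 35°) / 9.8 = 125.404 × 0.939693 / 9.8 = 12.0246 m
R = 12.0246 m / 0.3048 = 39.45 ft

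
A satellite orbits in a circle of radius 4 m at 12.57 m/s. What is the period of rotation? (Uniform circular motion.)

T = 2πr/v = 2π×4/12.57 = 2.0 s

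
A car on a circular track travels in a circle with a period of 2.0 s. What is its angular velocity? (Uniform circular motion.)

ω = 2π/T = 2π/2.0 = 3.1416 rad/s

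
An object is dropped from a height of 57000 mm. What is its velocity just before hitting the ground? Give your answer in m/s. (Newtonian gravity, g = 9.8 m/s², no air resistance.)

h = 57000 mm × 0.001 = 57.0 m
v = √(2gh) = √(2 × 9.8 × 57.0) = 33.42 m/s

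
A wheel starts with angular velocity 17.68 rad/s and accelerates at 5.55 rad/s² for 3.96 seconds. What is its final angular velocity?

ω = ω₀ + αt = 17.68 + 5.55 × 3.96 = 39.66 rad/s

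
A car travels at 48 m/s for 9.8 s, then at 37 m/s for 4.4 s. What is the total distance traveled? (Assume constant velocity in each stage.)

d₁ = v₁t₁ = 48 × 9.8 = 470.4 m
d₂ = v₂t₂ = 37 × 4.4 = 162.8 m
d_total = 470.4 + 162.8 = 633.2 m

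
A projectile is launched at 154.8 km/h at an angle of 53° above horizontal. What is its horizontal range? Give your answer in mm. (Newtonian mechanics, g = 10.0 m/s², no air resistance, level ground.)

v₀ = 154.8 km/h × 0.2777777777777778 = 43.0 m/s
R = v₀² × sin(2θ) / g = 43.0² × sin(2 × 53°) / 10.0 = 1849.0 × 0.961262 / 10.0 = 177.737 m
R = 177.737 m / 0.001 = 177700 mm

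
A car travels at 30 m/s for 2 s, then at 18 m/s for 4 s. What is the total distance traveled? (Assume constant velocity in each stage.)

d₁ = v₁t₁ = 30 × 2 = 60 m
d₂ = v₂t₂ = 18 × 4 = 72 m
d_total = 60 + 72 = 132 m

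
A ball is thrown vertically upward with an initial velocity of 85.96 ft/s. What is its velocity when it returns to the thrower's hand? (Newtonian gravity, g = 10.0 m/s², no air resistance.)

By conservation of energy (no air resistance), the ball returns to the throw height with the same speed as launch, but directed downward.
|v_ground| = v₀ = 85.96 ft/s
v_ground = 85.96 ft/s (downward)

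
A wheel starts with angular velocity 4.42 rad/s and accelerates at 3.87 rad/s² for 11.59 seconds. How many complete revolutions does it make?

θ = ω₀t + ½αt² = 4.42×11.59 + ½×3.87×11.59² = 311.1526735 rad
Total revolutions = θ/(2π) = 311.1526735/(2π) = 49.52
Complete revolutions = ⌊49.52⌋ = 49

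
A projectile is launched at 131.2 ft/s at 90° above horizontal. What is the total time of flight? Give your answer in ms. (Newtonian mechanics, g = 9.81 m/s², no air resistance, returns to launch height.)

v₀ = 131.2 ft/s × 0.3048 = 39.9898 m/s
T = 2 × v₀ × sin(θ) / g = 2 × 39.9898 × sin(90°) / 9.81 = 2 × 39.9898 × 1.0 / 9.81 = 8.15286 s
T = 8.15286 s / 0.001 = 8153 ms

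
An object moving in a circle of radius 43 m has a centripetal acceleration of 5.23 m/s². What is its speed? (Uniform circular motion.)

v = √(a_c × r) = √(5.23 × 43) = 15.0 m/s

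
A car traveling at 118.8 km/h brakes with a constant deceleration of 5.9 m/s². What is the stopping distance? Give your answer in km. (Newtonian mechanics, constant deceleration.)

v₀ = 118.8 km/h × 0.2777777777777778 = 33.0 m/s
d = v₀² / (2a) = 33.0² / (2 × 5.9) = 1089.0 / 11.8 = 92.2881 m
d = 92.2881 m / 1000.0 = 0.09229 km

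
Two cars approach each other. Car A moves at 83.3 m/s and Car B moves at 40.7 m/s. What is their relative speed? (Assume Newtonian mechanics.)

v_rel = v_A + v_B = 83.3 + 40.7 = 124.0 m/s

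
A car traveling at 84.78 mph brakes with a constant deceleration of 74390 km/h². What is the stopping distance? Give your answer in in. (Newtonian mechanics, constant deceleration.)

v₀ = 84.78 mph × 0.44704 = 37.9001 m/s
a = 74390 km/h² × 7.716049382716049e-05 = 5.73997 m/s²
d = v₀² / (2a) = 37.9001² / (2 × 5.73997) = 1436.42 / 11.4799 = 125.125 m
d = 125.125 m / 0.0254 = 4926 in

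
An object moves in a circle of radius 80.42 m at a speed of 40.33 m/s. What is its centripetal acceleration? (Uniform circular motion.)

a_c = v²/r = 40.33²/80.42 = 1626.5089/80.42 = 20.23 m/s²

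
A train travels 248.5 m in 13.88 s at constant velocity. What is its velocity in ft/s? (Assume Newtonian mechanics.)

v = d / t = 248.5 / 13.88 = 17.9035 m/s
v = 17.9035 m/s / 0.3048 = 58.74 ft/s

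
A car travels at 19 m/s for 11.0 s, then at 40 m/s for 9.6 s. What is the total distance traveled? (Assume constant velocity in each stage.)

d₁ = v₁t₁ = 19 × 11.0 = 209.0 m
d₂ = v₂t₂ = 40 × 9.6 = 384.0 m
d_total = 209.0 + 384.0 = 593.0 m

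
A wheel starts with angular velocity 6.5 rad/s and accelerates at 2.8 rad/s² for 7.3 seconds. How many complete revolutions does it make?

θ = ω₀t + ½αt² = 6.5×7.3 + ½×2.8×7.3² = 122.056 rad
Total revolutions = θ/(2π) = 122.056/(2π) = 19.43
Complete revolutions = ⌊19.43⌋ = 19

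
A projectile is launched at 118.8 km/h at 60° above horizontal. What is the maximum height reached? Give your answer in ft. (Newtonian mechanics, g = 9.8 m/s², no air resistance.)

v₀ = 118.8 km/h × 0.2777777777777778 = 33.0 m/s
H = v₀² × sin²(θ) / (2g) = 33.0² × sin(60°)² / (2 × 9.8) = 1089.0 × 0.75 / 19.6 = 41.6709 m
H = 41.6709 m / 0.3048 = 136.7 ft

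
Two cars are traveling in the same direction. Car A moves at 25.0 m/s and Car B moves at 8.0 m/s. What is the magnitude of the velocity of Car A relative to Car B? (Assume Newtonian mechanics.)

v_rel = |v_A - v_B| = |25.0 - 8.0| = 17.0 m/s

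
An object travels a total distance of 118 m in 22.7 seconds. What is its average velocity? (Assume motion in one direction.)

v_avg = Δd / Δt = 118 / 22.7 = 5.2 m/s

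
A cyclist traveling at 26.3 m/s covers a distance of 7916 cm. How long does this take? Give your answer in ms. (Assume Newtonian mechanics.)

d = 7916 cm × 0.01 = 79.16 m
t = d / v = 79.16 / 26.3 = 3.00989 s
t = 3.00989 s / 0.001 = 3010 ms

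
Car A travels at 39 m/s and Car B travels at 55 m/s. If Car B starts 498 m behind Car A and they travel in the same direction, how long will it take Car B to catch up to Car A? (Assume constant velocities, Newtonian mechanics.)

Relative speed: v_rel = 55 - 39 = 16 m/s
Time to catch: t = d₀/v_rel = 498/16 = 31.12 s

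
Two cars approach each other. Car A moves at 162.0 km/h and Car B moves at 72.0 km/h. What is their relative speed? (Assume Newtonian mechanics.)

v_rel = v_A + v_B = 162.0 + 72.0 = 234.0 km/h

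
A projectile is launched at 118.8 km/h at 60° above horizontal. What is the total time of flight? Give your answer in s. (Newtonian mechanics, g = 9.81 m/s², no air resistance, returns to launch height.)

v₀ = 118.8 km/h × 0.2777777777777778 = 33.0 m/s
T = 2 × v₀ × sin(θ) / g = 2 × 33.0 × sin(60°) / 9.81 = 2 × 33.0 × 0.866025 / 9.81 = 5.826 s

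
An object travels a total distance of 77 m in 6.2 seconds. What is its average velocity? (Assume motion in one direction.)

v_avg = Δd / Δt = 77 / 6.2 = 12.42 m/s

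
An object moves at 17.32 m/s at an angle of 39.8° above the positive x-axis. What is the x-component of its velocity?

vₓ = v cos(θ) = 17.32 × cos(39.8°) = 13.31 m/s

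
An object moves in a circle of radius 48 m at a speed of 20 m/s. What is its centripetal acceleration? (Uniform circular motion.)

a_c = v²/r = 20²/48 = 400/48 = 8.33 m/s²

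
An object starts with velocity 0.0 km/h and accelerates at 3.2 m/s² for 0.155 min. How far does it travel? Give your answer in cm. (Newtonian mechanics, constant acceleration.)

v₀ = 0.0 km/h × 0.2777777777777778 = 0.0 m/s
t = 0.155 min × 60.0 = 9.3 s
d = v₀ × t + ½ × a × t² = 0.0 × 9.3 + 0.5 × 3.2 × 9.3² = 138.384 m
d = 138.384 m / 0.01 = 13840 cm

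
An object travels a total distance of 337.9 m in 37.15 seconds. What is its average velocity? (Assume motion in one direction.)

v_avg = Δd / Δt = 337.9 / 37.15 = 9.1 m/s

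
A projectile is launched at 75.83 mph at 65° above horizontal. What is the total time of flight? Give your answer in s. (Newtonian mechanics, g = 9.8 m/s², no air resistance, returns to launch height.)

v₀ = 75.83 mph × 0.44704 = 33.899 m/s
T = 2 × v₀ × sin(θ) / g = 2 × 33.899 × sin(65°) / 9.8 = 2 × 33.899 × 0.906308 / 9.8 = 6.27 s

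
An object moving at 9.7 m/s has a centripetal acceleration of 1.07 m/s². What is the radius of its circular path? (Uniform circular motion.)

r = v²/a_c = 9.7²/1.07 = 87.93 m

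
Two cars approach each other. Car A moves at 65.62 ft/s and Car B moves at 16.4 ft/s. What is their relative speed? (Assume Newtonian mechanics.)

v_rel = v_A + v_B = 65.62 + 16.4 = 82.02 ft/s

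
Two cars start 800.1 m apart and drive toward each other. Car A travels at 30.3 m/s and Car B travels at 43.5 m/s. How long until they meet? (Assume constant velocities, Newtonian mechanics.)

Combined speed: v_combined = 30.3 + 43.5 = 73.8 m/s
Time to meet: t = d/v_combined = 800.1/73.8 = 10.84 s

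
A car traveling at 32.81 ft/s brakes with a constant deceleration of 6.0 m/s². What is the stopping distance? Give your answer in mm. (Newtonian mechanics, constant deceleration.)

v₀ = 32.81 ft/s × 0.3048 = 10.0005 m/s
d = v₀² / (2a) = 10.0005² / (2 × 6.0) = 100.01 / 12.0 = 8.33417 m
d = 8.33417 m / 0.001 = 8334 mm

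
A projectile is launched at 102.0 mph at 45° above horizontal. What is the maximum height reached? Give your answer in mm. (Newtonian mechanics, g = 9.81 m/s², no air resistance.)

v₀ = 102.0 mph × 0.44704 = 45.5981 m/s
H = v₀² × sin²(θ) / (2g) = 45.5981² × sin(45°)² / (2 × 9.81) = 2079.19 × 0.5 / 19.62 = 52.9865 m
H = 52.9865 m / 0.001 = 52990 mm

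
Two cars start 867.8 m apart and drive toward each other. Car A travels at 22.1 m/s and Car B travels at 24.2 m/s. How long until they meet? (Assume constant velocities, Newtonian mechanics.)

Combined speed: v_combined = 22.1 + 24.2 = 46.3 m/s
Time to meet: t = d/v_combined = 867.8/46.3 = 18.74 s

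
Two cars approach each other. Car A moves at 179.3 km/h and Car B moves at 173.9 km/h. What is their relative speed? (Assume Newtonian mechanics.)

v_rel = v_A + v_B = 179.3 + 173.9 = 353.2 km/h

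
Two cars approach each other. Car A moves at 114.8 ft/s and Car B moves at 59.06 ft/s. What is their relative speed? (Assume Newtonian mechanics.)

v_rel = v_A + v_B = 114.8 + 59.06 = 173.86 ft/s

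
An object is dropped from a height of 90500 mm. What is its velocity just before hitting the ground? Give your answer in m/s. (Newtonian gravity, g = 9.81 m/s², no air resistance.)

h = 90500 mm × 0.001 = 90.5 m
v = √(2gh) = √(2 × 9.81 × 90.5) = 42.14 m/s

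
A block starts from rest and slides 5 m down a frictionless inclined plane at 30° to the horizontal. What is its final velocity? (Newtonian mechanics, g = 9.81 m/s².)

a = g sin(θ) = 9.81 × sin(30°) = 4.905 m/s²
v = √(2ad) = √(2 × 4.905 × 5) = 7.0 m/s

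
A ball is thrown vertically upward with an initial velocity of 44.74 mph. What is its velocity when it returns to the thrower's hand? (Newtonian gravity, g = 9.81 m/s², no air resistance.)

By conservation of energy (no air resistance), the ball returns to the throw height with the same speed as launch, but directed downward.
|v_ground| = v₀ = 44.74 mph
v_ground = 44.74 mph (downward)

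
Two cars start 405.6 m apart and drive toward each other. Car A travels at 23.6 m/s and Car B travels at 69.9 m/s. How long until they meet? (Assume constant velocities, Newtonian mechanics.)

Combined speed: v_combined = 23.6 + 69.9 = 93.5 m/s
Time to meet: t = d/v_combined = 405.6/93.5 = 4.34 s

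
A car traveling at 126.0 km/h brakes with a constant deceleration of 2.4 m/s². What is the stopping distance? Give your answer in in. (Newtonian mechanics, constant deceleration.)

v₀ = 126.0 km/h × 0.2777777777777778 = 35.0 m/s
d = v₀² / (2a) = 35.0² / (2 × 2.4) = 1225.0 / 4.8 = 255.208 m
d = 255.208 m / 0.0254 = 10050 in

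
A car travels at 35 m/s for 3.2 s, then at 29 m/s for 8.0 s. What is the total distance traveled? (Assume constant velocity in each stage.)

d₁ = v₁t₁ = 35 × 3.2 = 112.0 m
d₂ = v₂t₂ = 29 × 8.0 = 232.0 m
d_total = 112.0 + 232.0 = 344.0 m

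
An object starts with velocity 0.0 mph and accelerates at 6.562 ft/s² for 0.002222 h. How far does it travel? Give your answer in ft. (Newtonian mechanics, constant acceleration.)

v₀ = 0.0 mph × 0.44704 = 0.0 m/s
a = 6.562 ft/s² × 0.3048 = 2.0001 m/s²
t = 0.002222 h × 3600.0 = 7.9992 s
d = v₀ × t + ½ × a × t² = 0.0 × 7.9992 + 0.5 × 2.0001 × 7.9992² = 63.9904 m
d = 63.9904 m / 0.3048 = 209.9 ft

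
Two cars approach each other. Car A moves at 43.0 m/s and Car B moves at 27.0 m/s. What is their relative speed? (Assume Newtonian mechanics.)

v_rel = v_A + v_B = 43.0 + 27.0 = 70.0 m/s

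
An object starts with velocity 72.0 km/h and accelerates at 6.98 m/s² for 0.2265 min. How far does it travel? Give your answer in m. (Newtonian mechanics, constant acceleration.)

v₀ = 72.0 km/h × 0.2777777777777778 = 20.0 m/s
t = 0.2265 min × 60.0 = 13.59 s
d = v₀ × t + ½ × a × t² = 20.0 × 13.59 + 0.5 × 6.98 × 13.59² = 916.4 m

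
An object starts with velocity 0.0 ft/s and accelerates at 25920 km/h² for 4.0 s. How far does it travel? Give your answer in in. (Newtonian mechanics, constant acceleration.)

v₀ = 0.0 ft/s × 0.3048 = 0.0 m/s
a = 25920 km/h² × 7.716049382716049e-05 = 2.0 m/s²
d = v₀ × t + ½ × a × t² = 0.0 × 4.0 + 0.5 × 2.0 × 4.0² = 16.0 m
d = 16.0 m / 0.0254 = 629.9 in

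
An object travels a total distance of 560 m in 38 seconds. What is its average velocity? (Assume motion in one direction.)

v_avg = Δd / Δt = 560 / 38 = 14.74 m/s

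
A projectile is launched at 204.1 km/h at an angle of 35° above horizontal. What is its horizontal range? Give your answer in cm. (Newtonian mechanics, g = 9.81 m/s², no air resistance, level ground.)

v₀ = 204.1 km/h × 0.2777777777777778 = 56.6944 m/s
R = v₀² × sin(2θ) / g = 56.6944² × sin(2 × 35°) / 9.81 = 3214.25 × 0.939693 / 9.81 = 307.891 m
R = 307.891 m / 0.01 = 30790 cm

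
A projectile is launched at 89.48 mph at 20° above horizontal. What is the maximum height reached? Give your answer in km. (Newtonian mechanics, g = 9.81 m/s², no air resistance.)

v₀ = 89.48 mph × 0.44704 = 40.0011 m/s
H = v₀² × sin²(θ) / (2g) = 40.0011² × sin(20°)² / (2 × 9.81) = 1600.09 × 0.116978 / 19.62 = 9.54003 m
H = 9.54003 m / 1000.0 = 0.00954 km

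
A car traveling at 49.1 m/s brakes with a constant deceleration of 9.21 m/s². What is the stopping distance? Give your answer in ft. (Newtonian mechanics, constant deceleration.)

d = v₀² / (2a) = 49.1² / (2 × 9.21) = 2410.81 / 18.42 = 130.88 m
d = 130.88 m / 0.3048 = 429.4 ft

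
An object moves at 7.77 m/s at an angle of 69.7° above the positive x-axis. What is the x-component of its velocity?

vₓ = v cos(θ) = 7.77 × cos(69.7°) = 2.7 m/s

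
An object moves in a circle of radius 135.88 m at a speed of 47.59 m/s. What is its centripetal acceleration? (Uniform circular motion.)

a_c = v²/r = 47.59²/135.88 = 2264.8081/135.88 = 16.67 m/s²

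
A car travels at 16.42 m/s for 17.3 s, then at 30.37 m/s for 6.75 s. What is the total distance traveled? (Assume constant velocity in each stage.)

d₁ = v₁t₁ = 16.42 × 17.3 = 284.066 m
d₂ = v₂t₂ = 30.37 × 6.75 = 204.9975 m
d_total = 284.066 + 204.9975 = 489.06 m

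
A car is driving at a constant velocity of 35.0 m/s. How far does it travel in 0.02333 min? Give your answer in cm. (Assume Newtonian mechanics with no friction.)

t = 0.02333 min × 60.0 = 1.3998 s
d = v × t = 35.0 × 1.3998 = 48.993 m
d = 48.993 m / 0.01 = 4899 cm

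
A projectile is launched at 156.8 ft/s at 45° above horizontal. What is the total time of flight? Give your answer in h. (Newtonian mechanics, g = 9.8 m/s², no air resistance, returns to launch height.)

v₀ = 156.8 ft/s × 0.3048 = 47.7926 m/s
T = 2 × v₀ × sin(θ) / g = 2 × 47.7926 × sin(45°) / 9.8 = 2 × 47.7926 × 0.707107 / 9.8 = 6.89683 s
T = 6.89683 s / 3600.0 = 0.001916 h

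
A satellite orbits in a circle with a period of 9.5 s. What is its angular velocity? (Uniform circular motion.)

ω = 2π/T = 2π/9.5 = 0.6614 rad/s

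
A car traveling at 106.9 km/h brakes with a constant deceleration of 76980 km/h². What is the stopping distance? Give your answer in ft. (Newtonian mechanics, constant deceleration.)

v₀ = 106.9 km/h × 0.2777777777777778 = 29.6944 m/s
a = 76980 km/h² × 7.716049382716049e-05 = 5.93981 m/s²
d = v₀² / (2a) = 29.6944² / (2 × 5.93981) = 881.757 / 11.8796 = 74.2245 m
d = 74.2245 m / 0.3048 = 243.5 ft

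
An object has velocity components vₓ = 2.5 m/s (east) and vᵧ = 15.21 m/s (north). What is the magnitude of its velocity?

|v| = √(vₓ² + vᵧ²) = √(2.5² + 15.21²) = √(237.5941) = 15.41 m/s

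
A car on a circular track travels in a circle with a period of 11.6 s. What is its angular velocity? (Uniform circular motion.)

ω = 2π/T = 2π/11.6 = 0.5417 rad/s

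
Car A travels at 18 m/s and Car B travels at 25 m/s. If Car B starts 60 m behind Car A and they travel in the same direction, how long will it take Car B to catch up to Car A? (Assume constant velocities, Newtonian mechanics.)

Relative speed: v_rel = 25 - 18 = 7 m/s
Time to catch: t = d₀/v_rel = 60/7 = 8.57 s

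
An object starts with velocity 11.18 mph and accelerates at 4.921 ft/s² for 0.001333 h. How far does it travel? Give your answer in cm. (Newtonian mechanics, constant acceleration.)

v₀ = 11.18 mph × 0.44704 = 4.99791 m/s
a = 4.921 ft/s² × 0.3048 = 1.49992 m/s²
t = 0.001333 h × 3600.0 = 4.7988 s
d = v₀ × t + ½ × a × t² = 4.99791 × 4.7988 + 0.5 × 1.49992 × 4.7988² = 41.2544 m
d = 41.2544 m / 0.01 = 4125 cm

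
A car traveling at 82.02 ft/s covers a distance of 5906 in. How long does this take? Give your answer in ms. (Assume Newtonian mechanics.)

d = 5906 in × 0.0254 = 150.012 m
v = 82.02 ft/s × 0.3048 = 24.9997 m/s
t = d / v = 150.012 / 24.9997 = 6.00055 s
t = 6.00055 s / 0.001 = 6001 ms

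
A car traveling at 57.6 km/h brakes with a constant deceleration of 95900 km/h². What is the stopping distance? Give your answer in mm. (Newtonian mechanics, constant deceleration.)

v₀ = 57.6 km/h × 0.2777777777777778 = 16.0 m/s
a = 95900 km/h² × 7.716049382716049e-05 = 7.39969 m/s²
d = v₀² / (2a) = 16.0² / (2 × 7.39969) = 256.0 / 14.7994 = 17.298 m
d = 17.298 m / 0.001 = 17300 mm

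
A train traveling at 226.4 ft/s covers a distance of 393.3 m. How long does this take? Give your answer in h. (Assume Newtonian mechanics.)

v = 226.4 ft/s × 0.3048 = 69.0067 m/s
t = d / v = 393.3 / 69.0067 = 5.69945 s
t = 5.69945 s / 3600.0 = 0.001583 h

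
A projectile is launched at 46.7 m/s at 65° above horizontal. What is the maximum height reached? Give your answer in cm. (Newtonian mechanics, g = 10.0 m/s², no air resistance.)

H = v₀² × sin²(θ) / (2g) = 46.7² × sin(65°)² / (2 × 10.0) = 2180.89 × 0.821394 / 20.0 = 89.5685 m
H = 89.5685 m / 0.01 = 8957 cm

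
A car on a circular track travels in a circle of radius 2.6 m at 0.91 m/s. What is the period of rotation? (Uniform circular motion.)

T = 2πr/v = 2π×2.6/0.91 = 17.95 s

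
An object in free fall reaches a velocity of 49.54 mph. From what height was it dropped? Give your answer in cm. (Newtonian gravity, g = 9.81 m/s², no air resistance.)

v = 49.54 mph × 0.44704 = 22.1464 m/s
h = v² / (2g) = 22.1464² / (2 × 9.81) = 24.9981 m
h = 24.9981 m / 0.01 = 2500 cm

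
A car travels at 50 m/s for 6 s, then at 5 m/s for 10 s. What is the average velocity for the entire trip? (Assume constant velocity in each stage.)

d₁ = v₁t₁ = 50 × 6 = 300 m
d₂ = v₂t₂ = 5 × 10 = 50 m
d_total = 350 m, t_total = 16 s
v_avg = d_total/t_total = 350/16 = 21.88 m/s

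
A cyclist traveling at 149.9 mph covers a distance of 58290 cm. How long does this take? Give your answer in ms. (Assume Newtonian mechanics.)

d = 58290 cm × 0.01 = 582.9 m
v = 149.9 mph × 0.44704 = 67.0113 m/s
t = d / v = 582.9 / 67.0113 = 8.69853 s
t = 8.69853 s / 0.001 = 8699 ms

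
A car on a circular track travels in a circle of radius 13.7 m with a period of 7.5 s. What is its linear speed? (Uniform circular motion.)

v = 2πr/T = 2π×13.7/7.5 = 11.48 m/s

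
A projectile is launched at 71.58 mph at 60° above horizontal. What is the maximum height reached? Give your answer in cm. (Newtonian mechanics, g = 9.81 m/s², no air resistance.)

v₀ = 71.58 mph × 0.44704 = 31.9991 m/s
H = v₀² × sin²(θ) / (2g) = 31.9991² × sin(60°)² / (2 × 9.81) = 1023.94 × 0.75 / 19.62 = 39.1414 m
H = 39.1414 m / 0.01 = 3914 cm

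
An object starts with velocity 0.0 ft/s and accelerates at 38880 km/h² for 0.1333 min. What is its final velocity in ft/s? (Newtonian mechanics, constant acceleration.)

v₀ = 0.0 ft/s × 0.3048 = 0.0 m/s
a = 38880 km/h² × 7.716049382716049e-05 = 3.0 m/s²
t = 0.1333 min × 60.0 = 7.998 s
v = v₀ + a × t = 0.0 + 3.0 × 7.998 = 23.994 m/s
v = 23.994 m/s / 0.3048 = 78.72 ft/s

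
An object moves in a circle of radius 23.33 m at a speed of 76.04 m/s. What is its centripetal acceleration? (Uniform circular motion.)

a_c = v²/r = 76.04²/23.33 = 5782.0816/23.33 = 247.84 m/s²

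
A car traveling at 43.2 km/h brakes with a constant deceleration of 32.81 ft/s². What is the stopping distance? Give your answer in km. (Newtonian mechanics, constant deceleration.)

v₀ = 43.2 km/h × 0.2777777777777778 = 12.0 m/s
a = 32.81 ft/s² × 0.3048 = 10.0005 m/s²
d = v₀² / (2a) = 12.0² / (2 × 10.0005) = 144.0 / 20.001 = 7.19964 m
d = 7.19964 m / 1000.0 = 0.0072 km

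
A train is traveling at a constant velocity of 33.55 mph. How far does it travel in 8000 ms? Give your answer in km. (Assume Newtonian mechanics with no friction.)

v = 33.55 mph × 0.44704 = 14.9982 m/s
t = 8000 ms × 0.001 = 8.0 s
d = v × t = 14.9982 × 8.0 = 119.986 m
d = 119.986 m / 1000.0 = 0.12 km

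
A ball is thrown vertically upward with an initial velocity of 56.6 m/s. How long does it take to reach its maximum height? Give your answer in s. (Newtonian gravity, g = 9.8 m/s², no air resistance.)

t_up = v₀ / g = 56.6 / 9.8 = 5.776 s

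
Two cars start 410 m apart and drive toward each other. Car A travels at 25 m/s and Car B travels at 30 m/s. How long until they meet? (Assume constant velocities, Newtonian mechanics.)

Combined speed: v_combined = 25 + 30 = 55 m/s
Time to meet: t = d/v_combined = 410/55 = 7.45 s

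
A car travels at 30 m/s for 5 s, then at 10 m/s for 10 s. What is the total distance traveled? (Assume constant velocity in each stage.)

d₁ = v₁t₁ = 30 × 5 = 150 m
d₂ = v₂t₂ = 10 × 10 = 100 m
d_total = 150 + 100 = 250 m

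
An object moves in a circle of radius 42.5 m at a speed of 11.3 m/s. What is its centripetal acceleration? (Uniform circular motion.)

a_c = v²/r = 11.3²/42.5 = 127.69/42.5 = 3.0 m/s²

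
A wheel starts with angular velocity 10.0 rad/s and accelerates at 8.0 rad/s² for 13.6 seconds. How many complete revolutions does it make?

θ = ω₀t + ½αt² = 10.0×13.6 + ½×8.0×13.6² = 875.84 rad
Total revolutions = θ/(2π) = 875.84/(2π) = 139.39
Complete revolutions = ⌊139.39⌋ = 139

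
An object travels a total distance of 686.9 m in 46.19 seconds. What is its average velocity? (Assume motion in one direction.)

v_avg = Δd / Δt = 686.9 / 46.19 = 14.87 m/s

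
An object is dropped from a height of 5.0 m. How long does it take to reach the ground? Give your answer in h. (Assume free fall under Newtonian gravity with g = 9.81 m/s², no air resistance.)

t = √(2h/g) = √(2 × 5.0 / 9.81) = 1.00964 s
t = 1.00964 s / 3600.0 = 0.0002805 h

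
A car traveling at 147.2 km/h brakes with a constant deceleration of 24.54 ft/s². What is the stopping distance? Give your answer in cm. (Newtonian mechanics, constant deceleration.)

v₀ = 147.2 km/h × 0.2777777777777778 = 40.8889 m/s
a = 24.54 ft/s² × 0.3048 = 7.47979 m/s²
d = v₀² / (2a) = 40.8889² / (2 × 7.47979) = 1671.9 / 14.9596 = 111.761 m
d = 111.761 m / 0.01 = 11180 cm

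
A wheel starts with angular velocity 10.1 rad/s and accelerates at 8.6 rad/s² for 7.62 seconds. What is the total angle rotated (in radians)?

θ = ω₀t + ½αt² = 10.1×7.62 + ½×8.6×7.62² = 326.64 rad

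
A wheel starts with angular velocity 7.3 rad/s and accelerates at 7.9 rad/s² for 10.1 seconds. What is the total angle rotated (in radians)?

θ = ω₀t + ½αt² = 7.3×10.1 + ½×7.9×10.1² = 476.67 rad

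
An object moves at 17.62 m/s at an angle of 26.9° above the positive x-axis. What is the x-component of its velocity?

vₓ = v cos(θ) = 17.62 × cos(26.9°) = 15.71 m/s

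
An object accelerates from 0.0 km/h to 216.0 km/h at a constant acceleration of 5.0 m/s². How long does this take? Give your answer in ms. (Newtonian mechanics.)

v₀ = 0.0 km/h × 0.2777777777777778 = 0.0 m/s
v = 216.0 km/h × 0.2777777777777778 = 60.0 m/s
t = (v - v₀) / a = (60.0 - 0.0) / 5.0 = 12.0 s
t = 12.0 s / 0.001 = 12000 ms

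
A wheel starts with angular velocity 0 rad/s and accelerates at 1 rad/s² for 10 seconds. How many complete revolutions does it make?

θ = ω₀t + ½αt² = 0×10 + ½×1×10² = 50.0 rad
Total revolutions = θ/(2π) = 50.0/(2π) = 7.96
Complete revolutions = ⌊7.96⌋ = 7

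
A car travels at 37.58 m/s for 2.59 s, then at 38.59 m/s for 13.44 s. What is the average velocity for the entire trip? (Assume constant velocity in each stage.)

d₁ = v₁t₁ = 37.58 × 2.59 = 97.3322 m
d₂ = v₂t₂ = 38.59 × 13.44 = 518.6496 m
d_total = 615.9818 m, t_total = 16.03 s
v_avg = d_total/t_total = 615.9818/16.03 = 38.43 m/s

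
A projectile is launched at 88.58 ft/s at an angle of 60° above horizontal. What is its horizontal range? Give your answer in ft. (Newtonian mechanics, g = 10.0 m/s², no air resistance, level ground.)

v₀ = 88.58 ft/s × 0.3048 = 26.9992 m/s
R = v₀² × sin(2θ) / g = 26.9992² × sin(2 × 60°) / 10.0 = 728.957 × 0.866025 / 10.0 = 63.1295 m
R = 63.1295 m / 0.3048 = 207.1 ft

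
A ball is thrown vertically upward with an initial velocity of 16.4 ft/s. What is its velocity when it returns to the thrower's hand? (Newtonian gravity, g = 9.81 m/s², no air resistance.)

By conservation of energy (no air resistance), the ball returns to the throw height with the same speed as launch, but directed downward.
|v_ground| = v₀ = 16.4 ft/s
v_ground = 16.4 ft/s (downward)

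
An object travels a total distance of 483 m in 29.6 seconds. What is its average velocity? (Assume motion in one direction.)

v_avg = Δd / Δt = 483 / 29.6 = 16.32 m/s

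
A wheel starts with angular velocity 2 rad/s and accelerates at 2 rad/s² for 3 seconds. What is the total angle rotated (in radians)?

θ = ω₀t + ½αt² = 2×3 + ½×2×3² = 15.0 rad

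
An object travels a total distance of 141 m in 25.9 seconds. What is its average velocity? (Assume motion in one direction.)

v_avg = Δd / Δt = 141 / 25.9 = 5.44 m/s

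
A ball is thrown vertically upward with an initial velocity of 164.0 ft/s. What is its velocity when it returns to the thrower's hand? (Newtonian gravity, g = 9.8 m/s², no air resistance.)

By conservation of energy (no air resistance), the ball returns to the throw height with the same speed as launch, but directed downward.
|v_ground| = v₀ = 164.0 ft/s
v_ground = 164.0 ft/s (downward)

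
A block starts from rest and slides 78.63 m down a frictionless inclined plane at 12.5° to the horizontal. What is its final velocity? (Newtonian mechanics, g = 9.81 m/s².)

a = g sin(θ) = 9.81 × sin(12.5°) = 2.1233 m/s²
v = √(2ad) = √(2 × 2.1233 × 78.63) = 18.27 m/s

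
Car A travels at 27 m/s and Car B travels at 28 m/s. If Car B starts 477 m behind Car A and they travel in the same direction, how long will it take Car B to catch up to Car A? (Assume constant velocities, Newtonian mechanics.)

Relative speed: v_rel = 28 - 27 = 1 m/s
Time to catch: t = d₀/v_rel = 477/1 = 477.0 s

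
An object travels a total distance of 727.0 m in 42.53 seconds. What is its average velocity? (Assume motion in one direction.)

v_avg = Δd / Δt = 727.0 / 42.53 = 17.09 m/s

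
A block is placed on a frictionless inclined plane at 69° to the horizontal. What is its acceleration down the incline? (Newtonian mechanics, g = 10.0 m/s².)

a = g sin(θ) = 10.0 × sin(69°) = 10.0 × 0.9336 = 9.34 m/s²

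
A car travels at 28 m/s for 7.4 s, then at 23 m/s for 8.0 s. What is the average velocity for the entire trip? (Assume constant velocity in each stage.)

d₁ = v₁t₁ = 28 × 7.4 = 207.2 m
d₂ = v₂t₂ = 23 × 8.0 = 184.0 m
d_total = 391.2 m, t_total = 15.4 s
v_avg = d_total/t_total = 391.2/15.4 = 25.4 m/s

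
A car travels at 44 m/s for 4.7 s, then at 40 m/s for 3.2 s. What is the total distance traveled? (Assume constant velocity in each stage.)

d₁ = v₁t₁ = 44 × 4.7 = 206.8 m
d₂ = v₂t₂ = 40 × 3.2 = 128.0 m
d_total = 206.8 + 128.0 = 334.8 m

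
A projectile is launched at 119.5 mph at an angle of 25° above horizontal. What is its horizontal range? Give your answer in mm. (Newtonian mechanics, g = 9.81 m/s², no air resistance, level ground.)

v₀ = 119.5 mph × 0.44704 = 53.4213 m/s
R = v₀² × sin(2θ) / g = 53.4213² × sin(2 × 25°) / 9.81 = 2853.84 × 0.766044 / 9.81 = 222.851 m
R = 222.851 m / 0.001 = 222900 mm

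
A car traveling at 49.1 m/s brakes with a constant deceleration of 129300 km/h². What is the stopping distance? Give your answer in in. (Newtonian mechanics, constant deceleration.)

a = 129300 km/h² × 7.716049382716049e-05 = 9.97685 m/s²
d = v₀² / (2a) = 49.1² / (2 × 9.97685) = 2410.81 / 19.9537 = 120.82 m
d = 120.82 m / 0.0254 = 4757 in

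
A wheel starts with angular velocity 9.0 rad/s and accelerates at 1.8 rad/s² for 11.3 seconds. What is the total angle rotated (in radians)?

θ = ω₀t + ½αt² = 9.0×11.3 + ½×1.8×11.3² = 216.62 rad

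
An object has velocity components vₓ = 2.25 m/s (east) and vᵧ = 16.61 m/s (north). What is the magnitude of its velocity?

|v| = √(vₓ² + vᵧ²) = √(2.25² + 16.61²) = √(280.9546) = 16.76 m/s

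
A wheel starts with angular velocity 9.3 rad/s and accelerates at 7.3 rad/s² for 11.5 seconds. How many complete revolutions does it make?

θ = ω₀t + ½αt² = 9.3×11.5 + ½×7.3×11.5² = 589.6625 rad
Total revolutions = θ/(2π) = 589.6625/(2π) = 93.85
Complete revolutions = ⌊93.85⌋ = 93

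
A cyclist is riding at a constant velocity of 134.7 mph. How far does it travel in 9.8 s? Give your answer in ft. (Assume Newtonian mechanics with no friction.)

v = 134.7 mph × 0.44704 = 60.2163 m/s
d = v × t = 60.2163 × 9.8 = 590.12 m
d = 590.12 m / 0.3048 = 1936 ft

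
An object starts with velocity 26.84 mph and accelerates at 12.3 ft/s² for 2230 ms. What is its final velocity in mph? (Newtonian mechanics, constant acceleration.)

v₀ = 26.84 mph × 0.44704 = 11.9986 m/s
a = 12.3 ft/s² × 0.3048 = 3.74904 m/s²
t = 2230 ms × 0.001 = 2.23 s
v = v₀ + a × t = 11.9986 + 3.74904 × 2.23 = 20.359 m/s
v = 20.359 m/s / 0.44704 = 45.54 mph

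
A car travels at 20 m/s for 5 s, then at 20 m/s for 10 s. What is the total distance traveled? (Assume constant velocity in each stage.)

d₁ = v₁t₁ = 20 × 5 = 100 m
d₂ = v₂t₂ = 20 × 10 = 200 m
d_total = 100 + 200 = 300 m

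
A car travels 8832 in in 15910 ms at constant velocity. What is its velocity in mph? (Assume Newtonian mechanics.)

d = 8832 in × 0.0254 = 224.333 m
t = 15910 ms × 0.001 = 15.91 s
v = d / t = 224.333 / 15.91 = 14.1001 m/s
v = 14.1001 m/s / 0.44704 = 31.54 mph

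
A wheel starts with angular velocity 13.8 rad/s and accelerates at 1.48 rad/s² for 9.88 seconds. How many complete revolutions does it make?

θ = ω₀t + ½αt² = 13.8×9.88 + ½×1.48×9.88² = 208.578656 rad
Total revolutions = θ/(2π) = 208.578656/(2π) = 33.2
Complete revolutions = ⌊33.2⌋ = 33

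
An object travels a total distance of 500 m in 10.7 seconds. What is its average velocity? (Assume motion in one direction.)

v_avg = Δd / Δt = 500 / 10.7 = 46.73 m/s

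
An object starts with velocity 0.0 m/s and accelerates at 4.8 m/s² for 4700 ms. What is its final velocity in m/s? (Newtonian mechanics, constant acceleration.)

t = 4700 ms × 0.001 = 4.7 s
v = v₀ + a × t = 0.0 + 4.8 × 4.7 = 22.56 m/s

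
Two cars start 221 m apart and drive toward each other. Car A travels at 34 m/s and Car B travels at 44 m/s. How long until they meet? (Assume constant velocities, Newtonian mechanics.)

Combined speed: v_combined = 34 + 44 = 78 m/s
Time to meet: t = d/v_combined = 221/78 = 2.83 s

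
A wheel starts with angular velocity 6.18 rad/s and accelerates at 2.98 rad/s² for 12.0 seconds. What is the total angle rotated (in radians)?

θ = ω₀t + ½αt² = 6.18×12.0 + ½×2.98×12.0² = 288.72 rad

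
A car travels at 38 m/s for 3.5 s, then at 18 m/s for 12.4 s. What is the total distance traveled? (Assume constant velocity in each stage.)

d₁ = v₁t₁ = 38 × 3.5 = 133.0 m
d₂ = v₂t₂ = 18 × 12.4 = 223.2 m
d_total = 133.0 + 223.2 = 356.2 m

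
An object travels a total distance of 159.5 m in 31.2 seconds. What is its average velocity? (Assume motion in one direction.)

v_avg = Δd / Δt = 159.5 / 31.2 = 5.11 m/s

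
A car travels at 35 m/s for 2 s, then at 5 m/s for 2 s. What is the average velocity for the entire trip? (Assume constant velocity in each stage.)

d₁ = v₁t₁ = 35 × 2 = 70 m
d₂ = v₂t₂ = 5 × 2 = 10 m
d_total = 80 m, t_total = 4 s
v_avg = d_total/t_total = 80/4 = 20.0 m/s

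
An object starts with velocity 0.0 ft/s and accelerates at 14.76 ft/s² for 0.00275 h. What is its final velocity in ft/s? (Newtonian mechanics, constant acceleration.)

v₀ = 0.0 ft/s × 0.3048 = 0.0 m/s
a = 14.76 ft/s² × 0.3048 = 4.49885 m/s²
t = 0.00275 h × 3600.0 = 9.9 s
v = v₀ + a × t = 0.0 + 4.49885 × 9.9 = 44.5386 m/s
v = 44.5386 m/s / 0.3048 = 146.1 ft/s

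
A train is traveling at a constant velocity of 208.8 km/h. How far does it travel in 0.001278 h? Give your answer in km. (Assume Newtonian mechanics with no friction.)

v = 208.8 km/h × 0.2777777777777778 = 58.0 m/s
t = 0.001278 h × 3600.0 = 4.6008 s
d = v × t = 58.0 × 4.6008 = 266.846 m
d = 266.846 m / 1000.0 = 0.2668 km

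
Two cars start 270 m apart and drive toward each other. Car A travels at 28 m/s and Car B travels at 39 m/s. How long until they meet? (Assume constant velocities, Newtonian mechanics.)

Combined speed: v_combined = 28 + 39 = 67 m/s
Time to meet: t = d/v_combined = 270/67 = 4.03 s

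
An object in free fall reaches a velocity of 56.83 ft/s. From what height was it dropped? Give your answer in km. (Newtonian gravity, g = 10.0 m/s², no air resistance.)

v = 56.83 ft/s × 0.3048 = 17.3218 m/s
h = v² / (2g) = 17.3218² / (2 × 10.0) = 15.0022 m
h = 15.0022 m / 1000.0 = 0.015 km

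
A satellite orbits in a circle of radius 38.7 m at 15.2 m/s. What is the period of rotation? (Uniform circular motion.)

T = 2πr/v = 2π×38.7/15.2 = 16.0 s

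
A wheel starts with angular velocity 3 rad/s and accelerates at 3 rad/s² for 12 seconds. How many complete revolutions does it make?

θ = ω₀t + ½αt² = 3×12 + ½×3×12² = 252.0 rad
Total revolutions = θ/(2π) = 252.0/(2π) = 40.11
Complete revolutions = ⌊40.11⌋ = 40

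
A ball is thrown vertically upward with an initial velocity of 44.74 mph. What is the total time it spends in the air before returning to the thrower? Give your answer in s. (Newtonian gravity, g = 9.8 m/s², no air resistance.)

v₀ = 44.74 mph × 0.44704 = 20.0006 m/s
t_total = 2 × v₀ / g = 2 × 20.0006 / 9.8 = 4.082 s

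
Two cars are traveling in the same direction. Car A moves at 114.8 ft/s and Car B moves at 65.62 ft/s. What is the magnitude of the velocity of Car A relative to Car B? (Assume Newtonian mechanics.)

v_rel = |v_A - v_B| = |114.8 - 65.62| = 49.18 ft/s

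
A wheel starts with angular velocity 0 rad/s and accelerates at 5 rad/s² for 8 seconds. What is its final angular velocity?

ω = ω₀ + αt = 0 + 5 × 8 = 40 rad/s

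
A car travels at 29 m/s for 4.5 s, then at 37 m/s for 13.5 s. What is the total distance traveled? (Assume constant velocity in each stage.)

d₁ = v₁t₁ = 29 × 4.5 = 130.5 m
d₂ = v₂t₂ = 37 × 13.5 = 499.5 m
d_total = 130.5 + 499.5 = 630.0 m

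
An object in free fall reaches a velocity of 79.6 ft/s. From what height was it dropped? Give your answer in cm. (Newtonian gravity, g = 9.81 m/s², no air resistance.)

v = 79.6 ft/s × 0.3048 = 24.2621 m/s
h = v² / (2g) = 24.2621² / (2 × 9.81) = 30.0025 m
h = 30.0025 m / 0.01 = 3000 cm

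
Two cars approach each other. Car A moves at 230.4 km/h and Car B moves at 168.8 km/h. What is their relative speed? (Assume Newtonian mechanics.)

v_rel = v_A + v_B = 230.4 + 168.8 = 399.2 km/h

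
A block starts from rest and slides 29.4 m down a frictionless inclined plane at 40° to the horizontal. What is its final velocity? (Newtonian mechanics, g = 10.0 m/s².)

a = g sin(θ) = 10.0 × sin(40°) = 6.4279 m/s²
v = √(2ad) = √(2 × 6.4279 × 29.4) = 19.44 m/s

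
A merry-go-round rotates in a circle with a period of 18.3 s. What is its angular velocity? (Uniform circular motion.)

ω = 2π/T = 2π/18.3 = 0.3433 rad/s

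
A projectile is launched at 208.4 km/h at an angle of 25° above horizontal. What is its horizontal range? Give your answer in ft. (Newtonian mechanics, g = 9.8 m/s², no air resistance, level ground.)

v₀ = 208.4 km/h × 0.2777777777777778 = 57.8889 m/s
R = v₀² × sin(2θ) / g = 57.8889² × sin(2 × 25°) / 9.8 = 3351.12 × 0.766044 / 9.8 = 261.95 m
R = 261.95 m / 0.3048 = 859.4 ft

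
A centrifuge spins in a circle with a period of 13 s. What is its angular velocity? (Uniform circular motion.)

ω = 2π/T = 2π/13 = 0.4833 rad/s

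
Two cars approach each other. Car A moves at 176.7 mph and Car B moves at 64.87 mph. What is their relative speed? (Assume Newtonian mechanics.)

v_rel = v_A + v_B = 176.7 + 64.87 = 241.57 mph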